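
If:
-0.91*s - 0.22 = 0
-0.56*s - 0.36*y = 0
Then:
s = -0.24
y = 0.38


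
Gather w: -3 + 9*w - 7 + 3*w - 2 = 12*w - 12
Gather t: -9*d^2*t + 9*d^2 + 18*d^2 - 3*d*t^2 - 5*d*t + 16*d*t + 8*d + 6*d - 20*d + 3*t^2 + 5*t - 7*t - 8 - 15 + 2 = 27*d^2 - 6*d + t^2*(3 - 3*d) + t*(-9*d^2 + 11*d - 2) - 21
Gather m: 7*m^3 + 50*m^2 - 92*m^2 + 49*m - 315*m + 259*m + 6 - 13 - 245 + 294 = 7*m^3 - 42*m^2 - 7*m + 42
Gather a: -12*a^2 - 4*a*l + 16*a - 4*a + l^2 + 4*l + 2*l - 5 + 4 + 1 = -12*a^2 + a*(12 - 4*l) + l^2 + 6*l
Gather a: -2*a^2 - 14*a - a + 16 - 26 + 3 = -2*a^2 - 15*a - 7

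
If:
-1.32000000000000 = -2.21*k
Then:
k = 0.60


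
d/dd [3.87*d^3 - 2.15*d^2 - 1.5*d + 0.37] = 11.61*d^2 - 4.3*d - 1.5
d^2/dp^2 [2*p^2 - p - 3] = 4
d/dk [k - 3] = 1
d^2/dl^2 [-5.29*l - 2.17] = 0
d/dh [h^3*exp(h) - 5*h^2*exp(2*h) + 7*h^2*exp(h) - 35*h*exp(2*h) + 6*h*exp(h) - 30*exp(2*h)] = (h^3 - 10*h^2*exp(h) + 10*h^2 - 80*h*exp(h) + 20*h - 95*exp(h) + 6)*exp(h)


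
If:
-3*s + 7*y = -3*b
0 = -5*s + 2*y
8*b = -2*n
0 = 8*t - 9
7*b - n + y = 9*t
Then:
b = 2349/2432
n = -2349/608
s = -243/1216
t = 9/8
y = -1215/2432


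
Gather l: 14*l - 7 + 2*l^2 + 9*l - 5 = 2*l^2 + 23*l - 12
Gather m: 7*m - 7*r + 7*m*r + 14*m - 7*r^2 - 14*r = m*(7*r + 21) - 7*r^2 - 21*r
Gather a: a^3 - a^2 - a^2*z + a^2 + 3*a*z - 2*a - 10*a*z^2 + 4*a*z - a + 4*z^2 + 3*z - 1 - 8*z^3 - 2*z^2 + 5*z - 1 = a^3 - a^2*z + a*(-10*z^2 + 7*z - 3) - 8*z^3 + 2*z^2 + 8*z - 2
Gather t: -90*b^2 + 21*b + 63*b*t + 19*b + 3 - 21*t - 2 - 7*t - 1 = -90*b^2 + 40*b + t*(63*b - 28)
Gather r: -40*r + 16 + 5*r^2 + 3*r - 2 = 5*r^2 - 37*r + 14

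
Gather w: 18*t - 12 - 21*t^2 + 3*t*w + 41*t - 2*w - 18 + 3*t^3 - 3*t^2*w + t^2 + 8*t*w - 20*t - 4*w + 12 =3*t^3 - 20*t^2 + 39*t + w*(-3*t^2 + 11*t - 6) - 18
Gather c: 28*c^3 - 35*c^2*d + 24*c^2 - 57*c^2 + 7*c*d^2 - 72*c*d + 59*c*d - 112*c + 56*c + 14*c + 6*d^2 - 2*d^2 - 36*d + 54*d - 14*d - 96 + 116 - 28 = 28*c^3 + c^2*(-35*d - 33) + c*(7*d^2 - 13*d - 42) + 4*d^2 + 4*d - 8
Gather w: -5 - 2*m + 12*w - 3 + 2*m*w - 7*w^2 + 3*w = -2*m - 7*w^2 + w*(2*m + 15) - 8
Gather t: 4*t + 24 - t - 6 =3*t + 18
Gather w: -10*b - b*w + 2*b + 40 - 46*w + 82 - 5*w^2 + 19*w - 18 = -8*b - 5*w^2 + w*(-b - 27) + 104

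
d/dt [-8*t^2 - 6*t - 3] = -16*t - 6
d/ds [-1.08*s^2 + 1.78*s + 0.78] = 1.78 - 2.16*s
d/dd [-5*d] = -5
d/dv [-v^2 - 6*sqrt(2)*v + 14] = -2*v - 6*sqrt(2)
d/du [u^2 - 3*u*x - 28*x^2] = 2*u - 3*x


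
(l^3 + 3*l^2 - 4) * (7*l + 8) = 7*l^4 + 29*l^3 + 24*l^2 - 28*l - 32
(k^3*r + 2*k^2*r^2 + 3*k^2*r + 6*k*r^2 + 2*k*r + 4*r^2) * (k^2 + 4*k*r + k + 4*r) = k^5*r + 6*k^4*r^2 + 4*k^4*r + 8*k^3*r^3 + 24*k^3*r^2 + 5*k^3*r + 32*k^2*r^3 + 30*k^2*r^2 + 2*k^2*r + 40*k*r^3 + 12*k*r^2 + 16*r^3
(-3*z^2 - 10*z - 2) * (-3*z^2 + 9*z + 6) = 9*z^4 + 3*z^3 - 102*z^2 - 78*z - 12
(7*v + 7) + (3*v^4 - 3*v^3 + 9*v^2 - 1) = 3*v^4 - 3*v^3 + 9*v^2 + 7*v + 6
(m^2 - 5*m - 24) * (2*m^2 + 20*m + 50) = 2*m^4 + 10*m^3 - 98*m^2 - 730*m - 1200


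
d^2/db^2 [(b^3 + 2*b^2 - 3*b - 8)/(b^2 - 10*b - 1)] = 4*(59*b^3 + 6*b^2 + 117*b - 388)/(b^6 - 30*b^5 + 297*b^4 - 940*b^3 - 297*b^2 - 30*b - 1)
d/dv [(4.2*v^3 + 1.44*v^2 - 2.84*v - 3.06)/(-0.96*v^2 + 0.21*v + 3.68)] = (-4.032*v^4 + 1.764*v^3 + 43.944*v^2 + 4.7232*v - 9.8086)/(0.9216*v^4 - 0.4032*v^3 - 7.0215*v^2 + 1.5456*v + 13.5424)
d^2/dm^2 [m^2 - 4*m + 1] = 2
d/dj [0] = 0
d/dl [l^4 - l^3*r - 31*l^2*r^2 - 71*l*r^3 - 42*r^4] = 4*l^3 - 3*l^2*r - 62*l*r^2 - 71*r^3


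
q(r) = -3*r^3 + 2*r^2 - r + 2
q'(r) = -9*r^2 + 4*r - 1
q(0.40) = 1.73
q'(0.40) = -0.84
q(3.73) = -129.59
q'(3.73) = -111.30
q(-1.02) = 8.28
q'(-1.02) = -14.44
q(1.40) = -3.71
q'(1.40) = -13.04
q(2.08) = -18.42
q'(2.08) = -31.62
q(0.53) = 1.59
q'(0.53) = -1.41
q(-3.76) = 193.51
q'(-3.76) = -143.28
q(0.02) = 1.98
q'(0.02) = -0.92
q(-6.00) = 728.00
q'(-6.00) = -349.00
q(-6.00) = 728.00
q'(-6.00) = -349.00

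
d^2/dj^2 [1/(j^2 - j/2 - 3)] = 4*(4*j^2 - 2*j - (4*j - 1)^2 - 12)/(-2*j^2 + j + 6)^3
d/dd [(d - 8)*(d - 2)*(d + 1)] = 3*d^2 - 18*d + 6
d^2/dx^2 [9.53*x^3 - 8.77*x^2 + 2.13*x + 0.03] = 57.18*x - 17.54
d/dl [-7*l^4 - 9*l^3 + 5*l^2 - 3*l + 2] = -28*l^3 - 27*l^2 + 10*l - 3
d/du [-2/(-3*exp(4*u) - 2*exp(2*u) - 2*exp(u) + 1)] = (-24*exp(3*u) - 8*exp(u) - 4)*exp(u)/(3*exp(4*u) + 2*exp(2*u) + 2*exp(u) - 1)^2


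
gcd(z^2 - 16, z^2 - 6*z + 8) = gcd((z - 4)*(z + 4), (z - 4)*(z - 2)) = z - 4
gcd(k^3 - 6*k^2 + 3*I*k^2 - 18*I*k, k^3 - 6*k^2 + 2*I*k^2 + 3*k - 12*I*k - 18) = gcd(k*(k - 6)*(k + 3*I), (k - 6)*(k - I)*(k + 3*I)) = k^2 + k*(-6 + 3*I) - 18*I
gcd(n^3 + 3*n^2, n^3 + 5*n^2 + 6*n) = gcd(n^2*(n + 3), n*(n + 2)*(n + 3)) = n^2 + 3*n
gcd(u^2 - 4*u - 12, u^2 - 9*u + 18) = u - 6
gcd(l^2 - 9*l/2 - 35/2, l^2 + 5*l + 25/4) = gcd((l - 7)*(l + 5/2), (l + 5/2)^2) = l + 5/2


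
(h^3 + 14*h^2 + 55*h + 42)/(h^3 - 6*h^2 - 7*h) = (h^2 + 13*h + 42)/(h*(h - 7))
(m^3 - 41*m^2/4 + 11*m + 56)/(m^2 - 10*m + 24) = (m^2 - 25*m/4 - 14)/(m - 6)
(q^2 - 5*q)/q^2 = (q - 5)/q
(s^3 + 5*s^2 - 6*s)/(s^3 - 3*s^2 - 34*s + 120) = s*(s - 1)/(s^2 - 9*s + 20)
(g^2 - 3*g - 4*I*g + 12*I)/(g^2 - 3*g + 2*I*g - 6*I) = (g - 4*I)/(g + 2*I)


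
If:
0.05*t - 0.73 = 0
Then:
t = 14.60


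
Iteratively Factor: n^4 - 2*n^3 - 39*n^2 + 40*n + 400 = (n + 4)*(n^3 - 6*n^2 - 15*n + 100) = (n - 5)*(n + 4)*(n^2 - n - 20) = (n - 5)^2*(n + 4)*(n + 4)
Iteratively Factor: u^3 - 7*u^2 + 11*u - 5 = (u - 1)*(u^2 - 6*u + 5) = (u - 1)^2*(u - 5)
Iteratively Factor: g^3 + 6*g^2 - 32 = (g - 2)*(g^2 + 8*g + 16) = (g - 2)*(g + 4)*(g + 4)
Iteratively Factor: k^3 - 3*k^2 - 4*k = (k - 4)*(k^2 + k) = (k - 4)*(k + 1)*(k)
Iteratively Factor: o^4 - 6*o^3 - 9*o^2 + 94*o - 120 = (o + 4)*(o^3 - 10*o^2 + 31*o - 30) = (o - 5)*(o + 4)*(o^2 - 5*o + 6) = (o - 5)*(o - 2)*(o + 4)*(o - 3)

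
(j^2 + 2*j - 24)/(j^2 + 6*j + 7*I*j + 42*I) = (j - 4)/(j + 7*I)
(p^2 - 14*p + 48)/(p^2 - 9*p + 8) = (p - 6)/(p - 1)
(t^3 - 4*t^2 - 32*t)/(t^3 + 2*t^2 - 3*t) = (t^2 - 4*t - 32)/(t^2 + 2*t - 3)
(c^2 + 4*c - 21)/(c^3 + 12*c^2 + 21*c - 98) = (c - 3)/(c^2 + 5*c - 14)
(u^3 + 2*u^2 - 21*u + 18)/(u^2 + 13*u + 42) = (u^2 - 4*u + 3)/(u + 7)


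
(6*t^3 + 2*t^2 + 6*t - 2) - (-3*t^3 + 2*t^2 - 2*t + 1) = 9*t^3 + 8*t - 3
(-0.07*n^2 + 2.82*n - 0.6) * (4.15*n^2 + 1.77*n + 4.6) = -0.2905*n^4 + 11.5791*n^3 + 2.1794*n^2 + 11.91*n - 2.76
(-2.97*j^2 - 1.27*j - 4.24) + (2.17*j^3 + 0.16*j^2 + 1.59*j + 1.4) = 2.17*j^3 - 2.81*j^2 + 0.32*j - 2.84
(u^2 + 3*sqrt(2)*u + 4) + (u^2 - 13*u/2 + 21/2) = 2*u^2 - 13*u/2 + 3*sqrt(2)*u + 29/2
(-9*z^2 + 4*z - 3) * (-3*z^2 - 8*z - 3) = 27*z^4 + 60*z^3 + 4*z^2 + 12*z + 9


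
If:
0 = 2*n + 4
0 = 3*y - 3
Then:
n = -2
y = 1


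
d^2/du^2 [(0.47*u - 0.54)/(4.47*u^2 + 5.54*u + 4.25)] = ((0.47*u - 0.54)*(8.94*u + 5.54)*(17.88*u + 11.08) - (12.6054*u + 0.379999999999999)*(4.47*u^2 + 5.54*u + 4.25))/(4.47*u^2 + 5.54*u + 4.25)^3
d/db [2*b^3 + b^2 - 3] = 2*b*(3*b + 1)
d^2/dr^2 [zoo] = 0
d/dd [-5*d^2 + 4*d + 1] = 4 - 10*d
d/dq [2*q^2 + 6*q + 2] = 4*q + 6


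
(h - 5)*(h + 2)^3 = h^4 + h^3 - 18*h^2 - 52*h - 40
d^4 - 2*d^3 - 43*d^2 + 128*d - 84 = (d - 6)*(d - 2)*(d - 1)*(d + 7)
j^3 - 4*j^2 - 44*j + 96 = (j - 8)*(j - 2)*(j + 6)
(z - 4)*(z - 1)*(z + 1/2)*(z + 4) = z^4 - z^3/2 - 33*z^2/2 + 8*z + 8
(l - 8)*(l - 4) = l^2 - 12*l + 32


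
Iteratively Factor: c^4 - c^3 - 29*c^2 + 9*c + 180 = (c - 3)*(c^3 + 2*c^2 - 23*c - 60) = (c - 3)*(c + 4)*(c^2 - 2*c - 15) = (c - 5)*(c - 3)*(c + 4)*(c + 3)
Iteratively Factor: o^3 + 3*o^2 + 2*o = (o + 1)*(o^2 + 2*o) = o*(o + 1)*(o + 2)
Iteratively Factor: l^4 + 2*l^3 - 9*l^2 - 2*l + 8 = (l + 1)*(l^3 + l^2 - 10*l + 8) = (l - 1)*(l + 1)*(l^2 + 2*l - 8) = (l - 1)*(l + 1)*(l + 4)*(l - 2)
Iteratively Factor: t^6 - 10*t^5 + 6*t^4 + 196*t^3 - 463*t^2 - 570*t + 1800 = (t + 4)*(t^5 - 14*t^4 + 62*t^3 - 52*t^2 - 255*t + 450) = (t - 5)*(t + 4)*(t^4 - 9*t^3 + 17*t^2 + 33*t - 90) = (t - 5)*(t - 3)*(t + 4)*(t^3 - 6*t^2 - t + 30) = (t - 5)*(t - 3)*(t + 2)*(t + 4)*(t^2 - 8*t + 15) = (t - 5)*(t - 3)^2*(t + 2)*(t + 4)*(t - 5)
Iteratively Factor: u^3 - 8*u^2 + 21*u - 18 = (u - 2)*(u^2 - 6*u + 9) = (u - 3)*(u - 2)*(u - 3)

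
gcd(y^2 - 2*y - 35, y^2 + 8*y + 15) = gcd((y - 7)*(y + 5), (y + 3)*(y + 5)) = y + 5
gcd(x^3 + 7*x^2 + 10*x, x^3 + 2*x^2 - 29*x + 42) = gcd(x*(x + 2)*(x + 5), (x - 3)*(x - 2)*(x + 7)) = 1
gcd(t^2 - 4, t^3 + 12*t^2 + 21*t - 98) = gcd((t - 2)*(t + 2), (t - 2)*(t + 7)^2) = t - 2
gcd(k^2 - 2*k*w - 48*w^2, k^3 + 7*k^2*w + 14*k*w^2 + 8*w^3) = 1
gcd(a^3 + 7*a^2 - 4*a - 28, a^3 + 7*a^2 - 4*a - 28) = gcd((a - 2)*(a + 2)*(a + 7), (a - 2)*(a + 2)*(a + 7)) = a^3 + 7*a^2 - 4*a - 28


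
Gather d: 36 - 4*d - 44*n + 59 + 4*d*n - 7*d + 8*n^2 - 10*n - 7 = d*(4*n - 11) + 8*n^2 - 54*n + 88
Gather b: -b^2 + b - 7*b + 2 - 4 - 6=-b^2 - 6*b - 8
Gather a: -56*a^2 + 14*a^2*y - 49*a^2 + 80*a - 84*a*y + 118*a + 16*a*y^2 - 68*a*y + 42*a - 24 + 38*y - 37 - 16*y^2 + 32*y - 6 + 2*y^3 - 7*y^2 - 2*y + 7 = a^2*(14*y - 105) + a*(16*y^2 - 152*y + 240) + 2*y^3 - 23*y^2 + 68*y - 60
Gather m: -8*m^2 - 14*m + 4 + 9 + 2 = -8*m^2 - 14*m + 15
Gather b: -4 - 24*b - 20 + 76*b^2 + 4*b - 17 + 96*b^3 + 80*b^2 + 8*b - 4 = 96*b^3 + 156*b^2 - 12*b - 45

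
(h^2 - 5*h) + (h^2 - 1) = 2*h^2 - 5*h - 1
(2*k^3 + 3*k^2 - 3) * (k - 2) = 2*k^4 - k^3 - 6*k^2 - 3*k + 6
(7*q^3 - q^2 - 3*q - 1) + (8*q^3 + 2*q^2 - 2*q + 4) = 15*q^3 + q^2 - 5*q + 3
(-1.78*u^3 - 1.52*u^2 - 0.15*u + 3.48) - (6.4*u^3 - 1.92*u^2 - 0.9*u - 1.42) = -8.18*u^3 + 0.4*u^2 + 0.75*u + 4.9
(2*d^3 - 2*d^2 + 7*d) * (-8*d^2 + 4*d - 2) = -16*d^5 + 24*d^4 - 68*d^3 + 32*d^2 - 14*d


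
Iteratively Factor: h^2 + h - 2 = (h - 1)*(h + 2)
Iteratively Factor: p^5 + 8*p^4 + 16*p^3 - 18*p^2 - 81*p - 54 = (p + 3)*(p^4 + 5*p^3 + p^2 - 21*p - 18) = (p + 3)^2*(p^3 + 2*p^2 - 5*p - 6) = (p + 3)^3*(p^2 - p - 2) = (p + 1)*(p + 3)^3*(p - 2)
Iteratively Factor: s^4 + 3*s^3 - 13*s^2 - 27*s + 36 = (s + 3)*(s^3 - 13*s + 12) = (s + 3)*(s + 4)*(s^2 - 4*s + 3) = (s - 3)*(s + 3)*(s + 4)*(s - 1)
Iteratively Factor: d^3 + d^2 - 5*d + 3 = (d - 1)*(d^2 + 2*d - 3) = (d - 1)*(d + 3)*(d - 1)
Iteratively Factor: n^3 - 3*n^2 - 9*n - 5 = (n + 1)*(n^2 - 4*n - 5) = (n + 1)^2*(n - 5)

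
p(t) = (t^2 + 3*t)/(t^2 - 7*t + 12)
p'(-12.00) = -0.03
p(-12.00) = 0.45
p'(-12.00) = -0.03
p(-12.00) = 0.45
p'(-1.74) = -0.05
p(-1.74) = -0.08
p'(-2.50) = -0.07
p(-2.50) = -0.03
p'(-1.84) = -0.05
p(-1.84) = -0.08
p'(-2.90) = -0.07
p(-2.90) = -0.01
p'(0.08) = 0.29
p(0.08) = 0.02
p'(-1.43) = -0.03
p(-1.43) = -0.09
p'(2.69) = 170.99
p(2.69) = 37.69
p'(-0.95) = 0.01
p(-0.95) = -0.10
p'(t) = (7 - 2*t)*(t^2 + 3*t)/(t^2 - 7*t + 12)^2 + (2*t + 3)/(t^2 - 7*t + 12) = 2*(-5*t^2 + 12*t + 18)/(t^4 - 14*t^3 + 73*t^2 - 168*t + 144)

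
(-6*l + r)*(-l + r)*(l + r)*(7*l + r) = 42*l^4 - l^3*r - 43*l^2*r^2 + l*r^3 + r^4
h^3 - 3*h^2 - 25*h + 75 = (h - 5)*(h - 3)*(h + 5)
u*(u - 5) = u^2 - 5*u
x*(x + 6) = x^2 + 6*x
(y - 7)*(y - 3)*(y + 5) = y^3 - 5*y^2 - 29*y + 105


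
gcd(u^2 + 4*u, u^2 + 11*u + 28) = u + 4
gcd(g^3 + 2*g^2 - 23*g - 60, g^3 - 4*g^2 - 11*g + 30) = g^2 - 2*g - 15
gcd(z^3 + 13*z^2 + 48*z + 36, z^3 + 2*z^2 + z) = z + 1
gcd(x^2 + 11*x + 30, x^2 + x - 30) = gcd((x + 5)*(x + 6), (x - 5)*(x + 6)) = x + 6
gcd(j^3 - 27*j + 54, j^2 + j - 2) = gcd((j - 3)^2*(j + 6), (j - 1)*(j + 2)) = 1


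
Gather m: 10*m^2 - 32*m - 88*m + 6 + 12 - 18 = 10*m^2 - 120*m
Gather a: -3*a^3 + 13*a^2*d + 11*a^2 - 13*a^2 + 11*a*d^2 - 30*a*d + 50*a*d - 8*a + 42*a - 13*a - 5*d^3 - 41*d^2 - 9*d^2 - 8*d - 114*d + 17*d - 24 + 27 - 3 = -3*a^3 + a^2*(13*d - 2) + a*(11*d^2 + 20*d + 21) - 5*d^3 - 50*d^2 - 105*d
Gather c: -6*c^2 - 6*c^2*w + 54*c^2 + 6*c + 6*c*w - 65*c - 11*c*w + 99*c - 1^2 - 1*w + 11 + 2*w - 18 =c^2*(48 - 6*w) + c*(40 - 5*w) + w - 8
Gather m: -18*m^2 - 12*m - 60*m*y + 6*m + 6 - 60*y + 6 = -18*m^2 + m*(-60*y - 6) - 60*y + 12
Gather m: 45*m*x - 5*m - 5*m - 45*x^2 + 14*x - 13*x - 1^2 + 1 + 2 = m*(45*x - 10) - 45*x^2 + x + 2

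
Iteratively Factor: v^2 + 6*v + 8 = (v + 4)*(v + 2)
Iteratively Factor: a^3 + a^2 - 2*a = (a)*(a^2 + a - 2) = a*(a - 1)*(a + 2)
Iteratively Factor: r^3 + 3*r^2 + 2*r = (r)*(r^2 + 3*r + 2) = r*(r + 1)*(r + 2)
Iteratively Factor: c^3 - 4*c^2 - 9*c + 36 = (c - 3)*(c^2 - c - 12) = (c - 3)*(c + 3)*(c - 4)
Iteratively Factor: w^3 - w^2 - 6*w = (w - 3)*(w^2 + 2*w) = (w - 3)*(w + 2)*(w)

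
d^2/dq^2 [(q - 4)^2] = 2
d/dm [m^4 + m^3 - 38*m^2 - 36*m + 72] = 4*m^3 + 3*m^2 - 76*m - 36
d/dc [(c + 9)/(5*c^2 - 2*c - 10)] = (-5*c^2 - 90*c + 8)/(25*c^4 - 20*c^3 - 96*c^2 + 40*c + 100)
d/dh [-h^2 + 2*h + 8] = 2 - 2*h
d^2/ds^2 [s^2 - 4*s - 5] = 2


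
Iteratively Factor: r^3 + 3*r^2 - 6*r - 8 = (r + 4)*(r^2 - r - 2) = (r + 1)*(r + 4)*(r - 2)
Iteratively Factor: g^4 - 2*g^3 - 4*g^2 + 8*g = (g)*(g^3 - 2*g^2 - 4*g + 8) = g*(g - 2)*(g^2 - 4) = g*(g - 2)*(g + 2)*(g - 2)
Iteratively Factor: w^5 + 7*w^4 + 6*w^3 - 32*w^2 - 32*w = (w - 2)*(w^4 + 9*w^3 + 24*w^2 + 16*w) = (w - 2)*(w + 1)*(w^3 + 8*w^2 + 16*w) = w*(w - 2)*(w + 1)*(w^2 + 8*w + 16) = w*(w - 2)*(w + 1)*(w + 4)*(w + 4)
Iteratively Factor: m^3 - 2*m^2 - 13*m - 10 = (m + 2)*(m^2 - 4*m - 5) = (m - 5)*(m + 2)*(m + 1)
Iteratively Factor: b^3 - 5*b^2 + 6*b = (b)*(b^2 - 5*b + 6) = b*(b - 3)*(b - 2)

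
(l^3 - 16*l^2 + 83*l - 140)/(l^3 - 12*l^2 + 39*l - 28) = (l - 5)/(l - 1)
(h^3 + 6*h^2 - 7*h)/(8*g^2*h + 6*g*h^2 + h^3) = (h^2 + 6*h - 7)/(8*g^2 + 6*g*h + h^2)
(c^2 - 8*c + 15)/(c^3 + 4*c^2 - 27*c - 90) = (c - 3)/(c^2 + 9*c + 18)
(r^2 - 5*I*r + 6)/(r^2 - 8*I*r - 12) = (r + I)/(r - 2*I)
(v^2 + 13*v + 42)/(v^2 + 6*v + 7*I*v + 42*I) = (v + 7)/(v + 7*I)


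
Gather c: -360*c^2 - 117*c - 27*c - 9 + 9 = -360*c^2 - 144*c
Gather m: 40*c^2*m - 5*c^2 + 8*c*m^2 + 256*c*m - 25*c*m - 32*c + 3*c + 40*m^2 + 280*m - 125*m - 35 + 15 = -5*c^2 - 29*c + m^2*(8*c + 40) + m*(40*c^2 + 231*c + 155) - 20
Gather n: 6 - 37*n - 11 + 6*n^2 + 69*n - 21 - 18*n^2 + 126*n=-12*n^2 + 158*n - 26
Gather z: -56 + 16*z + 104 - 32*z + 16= 64 - 16*z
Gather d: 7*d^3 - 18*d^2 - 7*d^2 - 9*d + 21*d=7*d^3 - 25*d^2 + 12*d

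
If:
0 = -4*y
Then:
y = 0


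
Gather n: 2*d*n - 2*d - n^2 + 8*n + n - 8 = -2*d - n^2 + n*(2*d + 9) - 8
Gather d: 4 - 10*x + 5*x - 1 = 3 - 5*x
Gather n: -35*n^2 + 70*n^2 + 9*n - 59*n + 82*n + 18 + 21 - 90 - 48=35*n^2 + 32*n - 99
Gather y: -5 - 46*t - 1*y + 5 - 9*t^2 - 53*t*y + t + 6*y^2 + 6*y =-9*t^2 - 45*t + 6*y^2 + y*(5 - 53*t)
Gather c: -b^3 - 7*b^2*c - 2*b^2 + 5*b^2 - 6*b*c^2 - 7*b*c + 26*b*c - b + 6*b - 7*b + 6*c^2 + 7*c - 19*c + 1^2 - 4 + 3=-b^3 + 3*b^2 - 2*b + c^2*(6 - 6*b) + c*(-7*b^2 + 19*b - 12)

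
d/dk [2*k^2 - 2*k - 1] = 4*k - 2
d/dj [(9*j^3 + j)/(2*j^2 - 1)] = (18*j^4 - 29*j^2 - 1)/(4*j^4 - 4*j^2 + 1)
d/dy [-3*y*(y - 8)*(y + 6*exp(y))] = -18*y^2*exp(y) - 9*y^2 + 108*y*exp(y) + 48*y + 144*exp(y)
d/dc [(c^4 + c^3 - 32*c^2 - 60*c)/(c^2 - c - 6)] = 2*(c^3 - 5*c^2 + 3*c + 45)/(c^2 - 6*c + 9)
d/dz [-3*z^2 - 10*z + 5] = -6*z - 10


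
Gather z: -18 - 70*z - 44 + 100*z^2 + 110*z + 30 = 100*z^2 + 40*z - 32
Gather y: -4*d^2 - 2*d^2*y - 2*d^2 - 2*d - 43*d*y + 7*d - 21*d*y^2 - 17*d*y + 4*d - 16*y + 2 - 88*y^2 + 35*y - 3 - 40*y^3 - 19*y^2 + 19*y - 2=-6*d^2 + 9*d - 40*y^3 + y^2*(-21*d - 107) + y*(-2*d^2 - 60*d + 38) - 3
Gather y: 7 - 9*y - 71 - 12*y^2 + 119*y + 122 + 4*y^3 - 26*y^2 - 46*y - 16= 4*y^3 - 38*y^2 + 64*y + 42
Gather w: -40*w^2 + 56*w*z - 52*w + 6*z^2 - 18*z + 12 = -40*w^2 + w*(56*z - 52) + 6*z^2 - 18*z + 12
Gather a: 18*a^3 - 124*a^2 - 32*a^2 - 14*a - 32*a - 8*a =18*a^3 - 156*a^2 - 54*a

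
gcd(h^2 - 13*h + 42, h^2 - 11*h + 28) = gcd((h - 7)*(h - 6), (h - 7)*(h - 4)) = h - 7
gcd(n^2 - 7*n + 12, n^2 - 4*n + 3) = n - 3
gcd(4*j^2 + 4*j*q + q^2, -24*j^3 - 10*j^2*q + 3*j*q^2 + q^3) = 2*j + q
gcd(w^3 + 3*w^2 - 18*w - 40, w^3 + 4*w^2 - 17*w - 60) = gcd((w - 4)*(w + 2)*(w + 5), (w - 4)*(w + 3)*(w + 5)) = w^2 + w - 20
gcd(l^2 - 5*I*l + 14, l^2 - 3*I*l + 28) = l - 7*I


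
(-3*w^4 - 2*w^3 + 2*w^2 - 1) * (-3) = 9*w^4 + 6*w^3 - 6*w^2 + 3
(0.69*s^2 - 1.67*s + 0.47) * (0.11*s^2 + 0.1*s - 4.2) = 0.0759*s^4 - 0.1147*s^3 - 3.0133*s^2 + 7.061*s - 1.974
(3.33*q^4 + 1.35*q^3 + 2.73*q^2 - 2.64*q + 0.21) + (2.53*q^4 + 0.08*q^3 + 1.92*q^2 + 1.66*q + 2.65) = 5.86*q^4 + 1.43*q^3 + 4.65*q^2 - 0.98*q + 2.86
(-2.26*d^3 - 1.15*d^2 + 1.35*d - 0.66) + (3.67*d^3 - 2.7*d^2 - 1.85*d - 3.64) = 1.41*d^3 - 3.85*d^2 - 0.5*d - 4.3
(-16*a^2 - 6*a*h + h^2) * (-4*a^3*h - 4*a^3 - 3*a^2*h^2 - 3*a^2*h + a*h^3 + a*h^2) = 64*a^5*h + 64*a^5 + 72*a^4*h^2 + 72*a^4*h - 2*a^3*h^3 - 2*a^3*h^2 - 9*a^2*h^4 - 9*a^2*h^3 + a*h^5 + a*h^4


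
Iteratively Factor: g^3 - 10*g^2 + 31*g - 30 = (g - 2)*(g^2 - 8*g + 15) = (g - 5)*(g - 2)*(g - 3)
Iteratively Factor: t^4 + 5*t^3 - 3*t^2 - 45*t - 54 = (t - 3)*(t^3 + 8*t^2 + 21*t + 18) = (t - 3)*(t + 3)*(t^2 + 5*t + 6) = (t - 3)*(t + 2)*(t + 3)*(t + 3)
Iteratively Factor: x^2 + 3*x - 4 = (x - 1)*(x + 4)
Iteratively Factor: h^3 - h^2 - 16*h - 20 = (h + 2)*(h^2 - 3*h - 10) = (h - 5)*(h + 2)*(h + 2)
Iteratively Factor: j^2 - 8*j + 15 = (j - 3)*(j - 5)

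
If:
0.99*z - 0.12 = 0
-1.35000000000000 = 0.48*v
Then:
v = -2.81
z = 0.12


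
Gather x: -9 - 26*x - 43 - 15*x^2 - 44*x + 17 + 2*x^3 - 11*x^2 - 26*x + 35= 2*x^3 - 26*x^2 - 96*x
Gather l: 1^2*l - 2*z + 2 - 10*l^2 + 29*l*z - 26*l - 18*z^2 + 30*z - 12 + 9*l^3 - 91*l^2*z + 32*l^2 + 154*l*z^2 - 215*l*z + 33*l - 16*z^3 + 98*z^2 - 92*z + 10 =9*l^3 + l^2*(22 - 91*z) + l*(154*z^2 - 186*z + 8) - 16*z^3 + 80*z^2 - 64*z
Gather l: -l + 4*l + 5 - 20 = 3*l - 15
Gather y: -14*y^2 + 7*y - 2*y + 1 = -14*y^2 + 5*y + 1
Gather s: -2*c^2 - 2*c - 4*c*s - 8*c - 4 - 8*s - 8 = -2*c^2 - 10*c + s*(-4*c - 8) - 12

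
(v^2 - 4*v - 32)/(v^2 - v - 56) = (v + 4)/(v + 7)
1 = 1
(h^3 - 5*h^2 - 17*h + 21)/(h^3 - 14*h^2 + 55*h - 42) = (h + 3)/(h - 6)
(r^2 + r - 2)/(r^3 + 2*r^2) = (r - 1)/r^2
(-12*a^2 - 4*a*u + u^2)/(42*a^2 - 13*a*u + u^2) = (2*a + u)/(-7*a + u)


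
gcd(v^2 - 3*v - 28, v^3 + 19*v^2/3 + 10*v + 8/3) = v + 4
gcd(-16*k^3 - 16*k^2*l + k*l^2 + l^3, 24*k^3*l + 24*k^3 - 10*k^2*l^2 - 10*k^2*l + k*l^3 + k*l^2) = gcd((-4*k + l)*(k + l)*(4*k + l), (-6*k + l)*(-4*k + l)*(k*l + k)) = 4*k - l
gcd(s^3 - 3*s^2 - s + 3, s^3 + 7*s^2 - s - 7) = s^2 - 1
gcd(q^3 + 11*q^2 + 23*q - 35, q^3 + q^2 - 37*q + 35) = q^2 + 6*q - 7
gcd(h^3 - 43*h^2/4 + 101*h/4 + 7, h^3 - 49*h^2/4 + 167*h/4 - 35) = h^2 - 11*h + 28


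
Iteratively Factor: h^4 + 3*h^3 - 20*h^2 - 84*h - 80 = (h + 2)*(h^3 + h^2 - 22*h - 40) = (h + 2)^2*(h^2 - h - 20) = (h - 5)*(h + 2)^2*(h + 4)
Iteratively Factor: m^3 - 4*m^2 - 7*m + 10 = (m - 1)*(m^2 - 3*m - 10) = (m - 5)*(m - 1)*(m + 2)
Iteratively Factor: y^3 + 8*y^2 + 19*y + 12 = (y + 1)*(y^2 + 7*y + 12) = (y + 1)*(y + 3)*(y + 4)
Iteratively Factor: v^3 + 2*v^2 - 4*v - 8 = (v + 2)*(v^2 - 4) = (v + 2)^2*(v - 2)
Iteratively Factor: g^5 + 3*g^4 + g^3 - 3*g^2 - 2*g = (g + 1)*(g^4 + 2*g^3 - g^2 - 2*g) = (g + 1)^2*(g^3 + g^2 - 2*g) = g*(g + 1)^2*(g^2 + g - 2) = g*(g - 1)*(g + 1)^2*(g + 2)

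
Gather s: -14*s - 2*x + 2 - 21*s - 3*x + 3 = -35*s - 5*x + 5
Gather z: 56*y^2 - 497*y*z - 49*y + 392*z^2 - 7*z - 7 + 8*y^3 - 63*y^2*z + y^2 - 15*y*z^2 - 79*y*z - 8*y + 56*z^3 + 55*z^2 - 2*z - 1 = 8*y^3 + 57*y^2 - 57*y + 56*z^3 + z^2*(447 - 15*y) + z*(-63*y^2 - 576*y - 9) - 8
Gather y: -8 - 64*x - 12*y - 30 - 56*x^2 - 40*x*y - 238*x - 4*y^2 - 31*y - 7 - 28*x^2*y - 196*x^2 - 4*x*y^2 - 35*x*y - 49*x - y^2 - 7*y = -252*x^2 - 351*x + y^2*(-4*x - 5) + y*(-28*x^2 - 75*x - 50) - 45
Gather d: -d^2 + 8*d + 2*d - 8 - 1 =-d^2 + 10*d - 9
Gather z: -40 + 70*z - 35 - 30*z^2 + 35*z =-30*z^2 + 105*z - 75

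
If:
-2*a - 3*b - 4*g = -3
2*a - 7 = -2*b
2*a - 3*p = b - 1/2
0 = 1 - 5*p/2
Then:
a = 7/5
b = 21/10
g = -61/40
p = 2/5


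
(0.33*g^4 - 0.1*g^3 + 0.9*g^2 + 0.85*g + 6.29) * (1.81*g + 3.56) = 0.5973*g^5 + 0.9938*g^4 + 1.273*g^3 + 4.7425*g^2 + 14.4109*g + 22.3924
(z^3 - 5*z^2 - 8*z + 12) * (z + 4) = z^4 - z^3 - 28*z^2 - 20*z + 48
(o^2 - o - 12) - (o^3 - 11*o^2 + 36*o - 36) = -o^3 + 12*o^2 - 37*o + 24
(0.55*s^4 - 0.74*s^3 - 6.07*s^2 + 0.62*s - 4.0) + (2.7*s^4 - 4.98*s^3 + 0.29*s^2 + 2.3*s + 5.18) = 3.25*s^4 - 5.72*s^3 - 5.78*s^2 + 2.92*s + 1.18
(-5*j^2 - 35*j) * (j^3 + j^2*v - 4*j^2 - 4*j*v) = -5*j^5 - 5*j^4*v - 15*j^4 - 15*j^3*v + 140*j^3 + 140*j^2*v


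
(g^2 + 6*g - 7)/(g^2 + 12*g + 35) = (g - 1)/(g + 5)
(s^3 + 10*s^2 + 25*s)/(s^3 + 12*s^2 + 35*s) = (s + 5)/(s + 7)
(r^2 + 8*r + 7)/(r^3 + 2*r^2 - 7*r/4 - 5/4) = 4*(r^2 + 8*r + 7)/(4*r^3 + 8*r^2 - 7*r - 5)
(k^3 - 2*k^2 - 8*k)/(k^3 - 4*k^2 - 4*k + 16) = k/(k - 2)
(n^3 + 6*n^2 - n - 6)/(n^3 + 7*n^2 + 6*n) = (n - 1)/n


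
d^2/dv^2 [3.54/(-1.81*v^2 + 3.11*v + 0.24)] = (-23.194788*v^2 + 39.854028*v + 3.54*(3.62*v - 3.11)*(7.24*v - 6.22) + 3.075552)/(-1.81*v^2 + 3.11*v + 0.24)^3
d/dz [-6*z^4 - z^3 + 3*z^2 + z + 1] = -24*z^3 - 3*z^2 + 6*z + 1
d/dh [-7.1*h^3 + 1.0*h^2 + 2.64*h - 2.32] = -21.3*h^2 + 2.0*h + 2.64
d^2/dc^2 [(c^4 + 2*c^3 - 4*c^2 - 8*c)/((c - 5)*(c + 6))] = 2*(c^6 + 3*c^5 - 87*c^4 - 182*c^3 + 4860*c^2 + 4680*c - 3840)/(c^6 + 3*c^5 - 87*c^4 - 179*c^3 + 2610*c^2 + 2700*c - 27000)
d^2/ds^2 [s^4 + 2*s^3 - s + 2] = 12*s*(s + 1)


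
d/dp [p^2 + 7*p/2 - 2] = 2*p + 7/2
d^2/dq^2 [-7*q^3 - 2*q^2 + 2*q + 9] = -42*q - 4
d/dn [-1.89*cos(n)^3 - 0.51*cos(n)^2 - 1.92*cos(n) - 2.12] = (5.67*cos(n)^2 + 1.02*cos(n) + 1.92)*sin(n)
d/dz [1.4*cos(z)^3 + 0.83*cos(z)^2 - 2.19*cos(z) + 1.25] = (-4.2*cos(z)^2 - 1.66*cos(z) + 2.19)*sin(z)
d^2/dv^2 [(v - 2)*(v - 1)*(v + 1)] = 6*v - 4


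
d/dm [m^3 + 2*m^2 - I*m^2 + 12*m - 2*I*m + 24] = 3*m^2 + 2*m*(2 - I) + 12 - 2*I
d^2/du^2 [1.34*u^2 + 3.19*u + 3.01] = 2.68000000000000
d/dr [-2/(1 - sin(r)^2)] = -4*sin(r)/cos(r)^3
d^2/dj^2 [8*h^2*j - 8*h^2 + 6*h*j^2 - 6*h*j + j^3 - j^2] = 12*h + 6*j - 2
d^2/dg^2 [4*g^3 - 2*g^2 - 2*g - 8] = 24*g - 4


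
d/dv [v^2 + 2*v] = 2*v + 2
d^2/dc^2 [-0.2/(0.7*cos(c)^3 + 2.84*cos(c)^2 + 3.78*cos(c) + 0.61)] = (-13.82976*(-0.357142857142857*sin(c)^2 + 0.965986394557823*cos(c) + 1.0)^2*sin(c)^2 - (0.861*cos(c) + 1.136*cos(2*c) + 0.315*cos(3*c))*(0.7*cos(c)^3 + 2.84*cos(c)^2 + 3.78*cos(c) + 0.61))/(0.7*cos(c)^3 + 2.84*cos(c)^2 + 3.78*cos(c) + 0.61)^3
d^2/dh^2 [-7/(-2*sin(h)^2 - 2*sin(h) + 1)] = 14*(-8*sin(h)^4 - 6*sin(h)^3 + 6*sin(h)^2 + 11*sin(h) + 6)/(2*sin(h) - cos(2*h))^3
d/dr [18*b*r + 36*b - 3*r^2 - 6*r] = 18*b - 6*r - 6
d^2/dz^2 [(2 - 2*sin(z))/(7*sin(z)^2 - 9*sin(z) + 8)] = 2*(49*sin(z)^5 - 133*sin(z)^4 - 245*sin(z)^3 + 509*sin(z)^2 - 50*sin(z) - 94)/(7*sin(z)^2 - 9*sin(z) + 8)^3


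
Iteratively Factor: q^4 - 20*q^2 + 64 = (q + 2)*(q^3 - 2*q^2 - 16*q + 32) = (q + 2)*(q + 4)*(q^2 - 6*q + 8) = (q - 4)*(q + 2)*(q + 4)*(q - 2)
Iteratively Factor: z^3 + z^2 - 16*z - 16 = (z + 4)*(z^2 - 3*z - 4) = (z + 1)*(z + 4)*(z - 4)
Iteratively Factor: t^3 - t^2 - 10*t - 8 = (t + 2)*(t^2 - 3*t - 4) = (t - 4)*(t + 2)*(t + 1)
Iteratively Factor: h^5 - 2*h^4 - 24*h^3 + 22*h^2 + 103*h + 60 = (h - 5)*(h^4 + 3*h^3 - 9*h^2 - 23*h - 12) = (h - 5)*(h + 1)*(h^3 + 2*h^2 - 11*h - 12) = (h - 5)*(h + 1)^2*(h^2 + h - 12) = (h - 5)*(h + 1)^2*(h + 4)*(h - 3)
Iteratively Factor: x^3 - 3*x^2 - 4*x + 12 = (x + 2)*(x^2 - 5*x + 6) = (x - 3)*(x + 2)*(x - 2)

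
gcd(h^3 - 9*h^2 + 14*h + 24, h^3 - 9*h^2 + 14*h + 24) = h^3 - 9*h^2 + 14*h + 24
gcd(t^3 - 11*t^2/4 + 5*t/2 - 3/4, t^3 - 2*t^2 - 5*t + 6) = t - 1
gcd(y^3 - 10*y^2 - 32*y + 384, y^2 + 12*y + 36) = y + 6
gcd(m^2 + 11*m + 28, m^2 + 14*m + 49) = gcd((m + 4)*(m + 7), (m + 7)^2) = m + 7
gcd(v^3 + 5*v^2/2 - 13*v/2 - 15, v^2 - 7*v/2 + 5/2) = v - 5/2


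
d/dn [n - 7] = 1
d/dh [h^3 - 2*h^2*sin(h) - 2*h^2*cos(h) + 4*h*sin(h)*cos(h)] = -2*sqrt(2)*h^2*cos(h + pi/4) + 3*h^2 - 4*sqrt(2)*h*sin(h + pi/4) + 4*h*cos(2*h) + 2*sin(2*h)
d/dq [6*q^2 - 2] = 12*q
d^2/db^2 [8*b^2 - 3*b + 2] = 16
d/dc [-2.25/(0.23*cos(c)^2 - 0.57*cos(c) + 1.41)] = (1.2825 - 1.035*cos(c))*sin(c)/(0.23*cos(c)^2 - 0.57*cos(c) + 1.41)^2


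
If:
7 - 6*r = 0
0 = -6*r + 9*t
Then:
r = 7/6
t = 7/9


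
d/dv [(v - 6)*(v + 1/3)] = 2*v - 17/3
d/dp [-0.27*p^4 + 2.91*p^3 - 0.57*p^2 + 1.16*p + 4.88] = -1.08*p^3 + 8.73*p^2 - 1.14*p + 1.16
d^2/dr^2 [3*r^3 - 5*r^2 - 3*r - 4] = 18*r - 10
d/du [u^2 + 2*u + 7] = 2*u + 2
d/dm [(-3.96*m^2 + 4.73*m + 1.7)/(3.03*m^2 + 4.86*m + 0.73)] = (-33.5775*m^2 - 16.0836*m - 4.8091)/(9.1809*m^4 + 29.4516*m^3 + 28.0434*m^2 + 7.0956*m + 0.5329)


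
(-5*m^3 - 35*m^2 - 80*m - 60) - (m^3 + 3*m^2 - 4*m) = -6*m^3 - 38*m^2 - 76*m - 60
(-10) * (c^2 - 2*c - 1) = -10*c^2 + 20*c + 10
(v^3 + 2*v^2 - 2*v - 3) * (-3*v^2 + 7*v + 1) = -3*v^5 + v^4 + 21*v^3 - 3*v^2 - 23*v - 3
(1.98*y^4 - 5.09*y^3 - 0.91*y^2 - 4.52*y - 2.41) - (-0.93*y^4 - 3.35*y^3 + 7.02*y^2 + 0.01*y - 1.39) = 2.91*y^4 - 1.74*y^3 - 7.93*y^2 - 4.53*y - 1.02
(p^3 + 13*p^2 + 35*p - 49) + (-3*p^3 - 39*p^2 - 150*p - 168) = -2*p^3 - 26*p^2 - 115*p - 217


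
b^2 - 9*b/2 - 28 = (b - 8)*(b + 7/2)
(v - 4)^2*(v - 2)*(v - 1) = v^4 - 11*v^3 + 42*v^2 - 64*v + 32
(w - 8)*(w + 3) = w^2 - 5*w - 24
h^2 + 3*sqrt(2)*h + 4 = (h + sqrt(2))*(h + 2*sqrt(2))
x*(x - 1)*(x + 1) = x^3 - x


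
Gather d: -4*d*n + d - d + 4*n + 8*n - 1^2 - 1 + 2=-4*d*n + 12*n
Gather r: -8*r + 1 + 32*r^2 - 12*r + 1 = 32*r^2 - 20*r + 2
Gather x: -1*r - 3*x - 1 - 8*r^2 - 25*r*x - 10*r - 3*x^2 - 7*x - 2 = -8*r^2 - 11*r - 3*x^2 + x*(-25*r - 10) - 3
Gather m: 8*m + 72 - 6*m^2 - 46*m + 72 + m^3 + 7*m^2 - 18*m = m^3 + m^2 - 56*m + 144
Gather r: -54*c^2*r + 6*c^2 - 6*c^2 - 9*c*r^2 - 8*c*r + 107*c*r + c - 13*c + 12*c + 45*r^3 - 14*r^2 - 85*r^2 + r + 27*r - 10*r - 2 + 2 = 45*r^3 + r^2*(-9*c - 99) + r*(-54*c^2 + 99*c + 18)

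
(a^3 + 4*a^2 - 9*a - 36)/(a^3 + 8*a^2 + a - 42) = (a^2 + a - 12)/(a^2 + 5*a - 14)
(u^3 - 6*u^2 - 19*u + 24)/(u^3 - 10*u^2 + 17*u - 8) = (u + 3)/(u - 1)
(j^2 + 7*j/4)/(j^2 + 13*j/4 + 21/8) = 2*j/(2*j + 3)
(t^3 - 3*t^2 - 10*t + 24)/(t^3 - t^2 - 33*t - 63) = (t^2 - 6*t + 8)/(t^2 - 4*t - 21)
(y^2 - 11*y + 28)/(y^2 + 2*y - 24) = (y - 7)/(y + 6)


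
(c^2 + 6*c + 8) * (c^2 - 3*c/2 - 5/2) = c^4 + 9*c^3/2 - 7*c^2/2 - 27*c - 20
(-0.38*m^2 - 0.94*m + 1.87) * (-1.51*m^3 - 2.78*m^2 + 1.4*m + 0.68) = 0.5738*m^5 + 2.4758*m^4 - 0.7425*m^3 - 6.773*m^2 + 1.9788*m + 1.2716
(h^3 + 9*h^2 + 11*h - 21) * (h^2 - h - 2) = h^5 + 8*h^4 - 50*h^2 - h + 42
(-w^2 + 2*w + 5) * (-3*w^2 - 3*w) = 3*w^4 - 3*w^3 - 21*w^2 - 15*w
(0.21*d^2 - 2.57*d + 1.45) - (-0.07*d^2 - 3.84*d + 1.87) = 0.28*d^2 + 1.27*d - 0.42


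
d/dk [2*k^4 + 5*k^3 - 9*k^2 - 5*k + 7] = 8*k^3 + 15*k^2 - 18*k - 5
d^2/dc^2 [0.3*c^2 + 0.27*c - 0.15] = 0.600000000000000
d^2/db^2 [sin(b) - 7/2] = -sin(b)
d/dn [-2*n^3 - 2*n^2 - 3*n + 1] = -6*n^2 - 4*n - 3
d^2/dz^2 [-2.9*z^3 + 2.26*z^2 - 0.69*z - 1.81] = 4.52 - 17.4*z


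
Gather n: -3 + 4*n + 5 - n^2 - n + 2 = -n^2 + 3*n + 4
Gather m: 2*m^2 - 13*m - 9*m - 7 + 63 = 2*m^2 - 22*m + 56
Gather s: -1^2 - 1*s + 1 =-s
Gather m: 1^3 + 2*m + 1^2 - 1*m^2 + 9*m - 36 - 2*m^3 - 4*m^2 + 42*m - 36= -2*m^3 - 5*m^2 + 53*m - 70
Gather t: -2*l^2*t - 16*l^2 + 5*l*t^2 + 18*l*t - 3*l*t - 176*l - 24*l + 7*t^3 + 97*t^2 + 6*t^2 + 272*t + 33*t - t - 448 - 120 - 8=-16*l^2 - 200*l + 7*t^3 + t^2*(5*l + 103) + t*(-2*l^2 + 15*l + 304) - 576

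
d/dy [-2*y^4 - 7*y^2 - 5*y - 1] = -8*y^3 - 14*y - 5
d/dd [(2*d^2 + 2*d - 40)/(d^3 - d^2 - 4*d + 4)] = 2*(-d^4 - 2*d^3 + 57*d^2 - 32*d - 76)/(d^6 - 2*d^5 - 7*d^4 + 16*d^3 + 8*d^2 - 32*d + 16)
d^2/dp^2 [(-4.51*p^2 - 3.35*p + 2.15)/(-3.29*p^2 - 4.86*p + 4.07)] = (-71.7029180000002*p^3 + 222.710628*p^2 + 62.8817700000001*p + 122.800168)/(35.611289*p^6 + 157.815378*p^5 + 100.963191*p^4 - 275.669892*p^3 - 124.899753*p^2 + 241.516242*p - 67.419143)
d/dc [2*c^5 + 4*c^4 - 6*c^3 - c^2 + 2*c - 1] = 10*c^4 + 16*c^3 - 18*c^2 - 2*c + 2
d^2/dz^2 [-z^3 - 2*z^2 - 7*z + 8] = -6*z - 4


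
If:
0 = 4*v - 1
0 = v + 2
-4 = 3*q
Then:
No Solution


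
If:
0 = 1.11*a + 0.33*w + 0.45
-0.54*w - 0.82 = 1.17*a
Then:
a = 0.13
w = -1.80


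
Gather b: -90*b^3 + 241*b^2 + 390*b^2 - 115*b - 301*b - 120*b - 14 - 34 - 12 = -90*b^3 + 631*b^2 - 536*b - 60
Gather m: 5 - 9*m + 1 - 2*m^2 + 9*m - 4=2 - 2*m^2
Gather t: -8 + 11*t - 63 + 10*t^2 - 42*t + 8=10*t^2 - 31*t - 63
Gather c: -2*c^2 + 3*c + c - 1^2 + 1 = -2*c^2 + 4*c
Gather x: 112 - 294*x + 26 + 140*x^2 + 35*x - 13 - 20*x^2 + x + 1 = 120*x^2 - 258*x + 126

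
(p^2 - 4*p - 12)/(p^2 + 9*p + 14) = (p - 6)/(p + 7)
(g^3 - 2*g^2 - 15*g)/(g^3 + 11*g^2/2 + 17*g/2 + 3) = 2*g*(g - 5)/(2*g^2 + 5*g + 2)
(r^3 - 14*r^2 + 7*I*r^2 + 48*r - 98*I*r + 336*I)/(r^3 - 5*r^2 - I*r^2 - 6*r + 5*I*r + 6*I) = (r^2 + r*(-8 + 7*I) - 56*I)/(r^2 + r*(1 - I) - I)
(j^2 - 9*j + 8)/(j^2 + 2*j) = (j^2 - 9*j + 8)/(j*(j + 2))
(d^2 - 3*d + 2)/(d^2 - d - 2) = (d - 1)/(d + 1)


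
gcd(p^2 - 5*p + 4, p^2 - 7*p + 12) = p - 4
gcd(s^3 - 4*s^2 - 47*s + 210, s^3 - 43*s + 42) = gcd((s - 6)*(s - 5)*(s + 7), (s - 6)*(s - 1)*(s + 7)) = s^2 + s - 42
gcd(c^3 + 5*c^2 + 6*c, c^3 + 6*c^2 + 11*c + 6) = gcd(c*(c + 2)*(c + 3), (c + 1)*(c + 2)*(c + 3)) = c^2 + 5*c + 6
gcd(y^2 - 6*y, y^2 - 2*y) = y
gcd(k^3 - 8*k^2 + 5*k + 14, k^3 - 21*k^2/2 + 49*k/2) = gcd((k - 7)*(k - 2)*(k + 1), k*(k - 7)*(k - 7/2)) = k - 7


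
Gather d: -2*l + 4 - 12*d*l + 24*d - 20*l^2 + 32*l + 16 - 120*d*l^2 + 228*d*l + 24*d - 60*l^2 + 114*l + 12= d*(-120*l^2 + 216*l + 48) - 80*l^2 + 144*l + 32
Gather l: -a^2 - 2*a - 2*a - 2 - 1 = -a^2 - 4*a - 3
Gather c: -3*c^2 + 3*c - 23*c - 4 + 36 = -3*c^2 - 20*c + 32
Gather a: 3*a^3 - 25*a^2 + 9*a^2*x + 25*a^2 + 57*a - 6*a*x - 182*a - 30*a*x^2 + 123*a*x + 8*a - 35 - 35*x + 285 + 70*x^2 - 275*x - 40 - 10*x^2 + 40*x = 3*a^3 + 9*a^2*x + a*(-30*x^2 + 117*x - 117) + 60*x^2 - 270*x + 210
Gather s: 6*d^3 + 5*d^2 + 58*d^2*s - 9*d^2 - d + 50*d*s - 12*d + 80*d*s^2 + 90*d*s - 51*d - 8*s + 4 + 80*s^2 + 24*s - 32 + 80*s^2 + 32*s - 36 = 6*d^3 - 4*d^2 - 64*d + s^2*(80*d + 160) + s*(58*d^2 + 140*d + 48) - 64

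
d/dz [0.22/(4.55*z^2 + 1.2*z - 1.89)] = (-2.002*z - 0.264)/(4.55*z^2 + 1.2*z - 1.89)^2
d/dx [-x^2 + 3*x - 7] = 3 - 2*x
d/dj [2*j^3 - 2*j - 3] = 6*j^2 - 2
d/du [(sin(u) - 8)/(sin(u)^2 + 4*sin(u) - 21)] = (16*sin(u) + cos(u)^2 + 10)*cos(u)/(sin(u)^2 + 4*sin(u) - 21)^2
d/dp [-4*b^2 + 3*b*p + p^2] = 3*b + 2*p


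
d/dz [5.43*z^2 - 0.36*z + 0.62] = 10.86*z - 0.36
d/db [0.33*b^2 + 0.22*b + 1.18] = 0.66*b + 0.22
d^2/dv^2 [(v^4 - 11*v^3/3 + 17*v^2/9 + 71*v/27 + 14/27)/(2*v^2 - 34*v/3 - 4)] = (v^3 - 18*v^2 + 108*v - 1108/9)/(v^3 - 18*v^2 + 108*v - 216)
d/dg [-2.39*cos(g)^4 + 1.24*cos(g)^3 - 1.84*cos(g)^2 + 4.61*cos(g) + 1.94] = (9.56*cos(g)^3 - 3.72*cos(g)^2 + 3.68*cos(g) - 4.61)*sin(g)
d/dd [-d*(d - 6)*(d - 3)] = -3*d^2 + 18*d - 18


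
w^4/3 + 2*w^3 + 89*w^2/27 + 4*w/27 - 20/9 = (w/3 + 1)*(w - 2/3)*(w + 5/3)*(w + 2)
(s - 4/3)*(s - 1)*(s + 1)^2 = s^4 - s^3/3 - 7*s^2/3 + s/3 + 4/3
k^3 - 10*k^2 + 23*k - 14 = (k - 7)*(k - 2)*(k - 1)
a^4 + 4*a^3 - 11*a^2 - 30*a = a*(a - 3)*(a + 2)*(a + 5)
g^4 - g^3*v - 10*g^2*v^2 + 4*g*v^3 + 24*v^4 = (g - 3*v)*(g - 2*v)*(g + 2*v)^2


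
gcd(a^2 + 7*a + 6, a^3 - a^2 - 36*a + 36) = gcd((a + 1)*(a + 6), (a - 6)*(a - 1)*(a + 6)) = a + 6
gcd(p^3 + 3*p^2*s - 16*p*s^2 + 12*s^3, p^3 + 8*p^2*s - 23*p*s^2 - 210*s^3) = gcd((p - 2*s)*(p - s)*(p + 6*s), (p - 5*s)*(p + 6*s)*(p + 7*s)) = p + 6*s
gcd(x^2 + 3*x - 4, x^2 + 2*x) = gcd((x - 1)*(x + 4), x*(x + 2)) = 1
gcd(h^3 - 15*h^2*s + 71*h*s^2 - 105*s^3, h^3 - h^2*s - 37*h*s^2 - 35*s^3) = -h + 7*s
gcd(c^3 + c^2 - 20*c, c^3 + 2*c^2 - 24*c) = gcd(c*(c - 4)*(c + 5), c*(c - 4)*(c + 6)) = c^2 - 4*c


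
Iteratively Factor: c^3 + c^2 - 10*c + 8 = (c - 1)*(c^2 + 2*c - 8) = (c - 1)*(c + 4)*(c - 2)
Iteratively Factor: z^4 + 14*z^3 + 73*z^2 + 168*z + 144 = (z + 3)*(z^3 + 11*z^2 + 40*z + 48) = (z + 3)*(z + 4)*(z^2 + 7*z + 12) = (z + 3)*(z + 4)^2*(z + 3)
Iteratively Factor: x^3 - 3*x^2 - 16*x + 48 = (x - 4)*(x^2 + x - 12) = (x - 4)*(x - 3)*(x + 4)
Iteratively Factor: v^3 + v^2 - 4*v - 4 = (v - 2)*(v^2 + 3*v + 2) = (v - 2)*(v + 1)*(v + 2)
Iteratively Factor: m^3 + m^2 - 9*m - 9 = (m - 3)*(m^2 + 4*m + 3) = (m - 3)*(m + 3)*(m + 1)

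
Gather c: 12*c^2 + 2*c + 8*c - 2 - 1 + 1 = 12*c^2 + 10*c - 2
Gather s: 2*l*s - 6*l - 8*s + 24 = -6*l + s*(2*l - 8) + 24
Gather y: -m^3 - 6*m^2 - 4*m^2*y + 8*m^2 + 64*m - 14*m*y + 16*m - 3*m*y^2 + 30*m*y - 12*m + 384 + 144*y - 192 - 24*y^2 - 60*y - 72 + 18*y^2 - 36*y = -m^3 + 2*m^2 + 68*m + y^2*(-3*m - 6) + y*(-4*m^2 + 16*m + 48) + 120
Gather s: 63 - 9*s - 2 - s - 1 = 60 - 10*s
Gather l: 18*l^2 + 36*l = 18*l^2 + 36*l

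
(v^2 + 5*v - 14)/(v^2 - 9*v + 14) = (v + 7)/(v - 7)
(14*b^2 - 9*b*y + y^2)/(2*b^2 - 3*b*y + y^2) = (-7*b + y)/(-b + y)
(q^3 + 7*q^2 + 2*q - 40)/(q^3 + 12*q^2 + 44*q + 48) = (q^2 + 3*q - 10)/(q^2 + 8*q + 12)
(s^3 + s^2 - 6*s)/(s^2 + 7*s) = (s^2 + s - 6)/(s + 7)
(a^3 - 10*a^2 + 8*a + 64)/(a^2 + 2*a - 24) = (a^2 - 6*a - 16)/(a + 6)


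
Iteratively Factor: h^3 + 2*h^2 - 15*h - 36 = (h - 4)*(h^2 + 6*h + 9) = (h - 4)*(h + 3)*(h + 3)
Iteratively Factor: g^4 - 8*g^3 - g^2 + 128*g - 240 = (g - 5)*(g^3 - 3*g^2 - 16*g + 48) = (g - 5)*(g - 4)*(g^2 + g - 12) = (g - 5)*(g - 4)*(g - 3)*(g + 4)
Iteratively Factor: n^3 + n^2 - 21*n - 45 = (n + 3)*(n^2 - 2*n - 15) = (n - 5)*(n + 3)*(n + 3)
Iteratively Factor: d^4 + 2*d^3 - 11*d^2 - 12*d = (d)*(d^3 + 2*d^2 - 11*d - 12) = d*(d + 1)*(d^2 + d - 12) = d*(d - 3)*(d + 1)*(d + 4)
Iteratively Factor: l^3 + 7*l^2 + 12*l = (l + 4)*(l^2 + 3*l) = (l + 3)*(l + 4)*(l)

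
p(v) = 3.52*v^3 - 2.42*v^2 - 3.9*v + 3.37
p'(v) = 10.56*v^2 - 4.84*v - 3.9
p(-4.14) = -271.73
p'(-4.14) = 197.13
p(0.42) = 1.57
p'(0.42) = -4.07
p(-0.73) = 3.56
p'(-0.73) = 5.26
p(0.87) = 0.46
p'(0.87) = -0.12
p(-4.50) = -348.84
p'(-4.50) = 231.72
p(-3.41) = -151.05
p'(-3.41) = 135.40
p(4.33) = 226.87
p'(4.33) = 173.13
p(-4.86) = -438.90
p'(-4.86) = 269.05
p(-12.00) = -6380.87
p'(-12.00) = 1574.82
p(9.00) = 2338.33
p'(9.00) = 807.90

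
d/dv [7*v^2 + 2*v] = 14*v + 2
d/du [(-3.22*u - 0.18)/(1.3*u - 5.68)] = (24.08068*u - 105.214048)/(1.3*u - 5.68)^3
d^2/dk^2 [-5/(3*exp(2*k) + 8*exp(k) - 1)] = 20*((3*exp(k) + 2)*(3*exp(2*k) + 8*exp(k) - 1) - 2*(3*exp(k) + 4)^2*exp(k))*exp(k)/(3*exp(2*k) + 8*exp(k) - 1)^3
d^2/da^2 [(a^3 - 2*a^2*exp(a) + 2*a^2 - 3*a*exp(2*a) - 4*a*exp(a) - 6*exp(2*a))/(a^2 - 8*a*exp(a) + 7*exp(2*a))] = (6*a^6 + 8*a^5*exp(a) + 12*a^5 - 12*a^4*exp(2*a) - 136*a^4*exp(a) - 24*a^4 - 24*a^3*exp(3*a) + 480*a^3*exp(2*a) + 44*a^3*exp(a) + 24*a^3 - 266*a^2*exp(4*a) - 888*a^2*exp(3*a) - 204*a^2*exp(2*a) - 120*a^2*exp(a) + 532*a*exp(4*a) + 516*a*exp(3*a) + 456*a*exp(2*a) + 532*exp(4*a) - 936*exp(3*a))*exp(a)/(a^6 - 24*a^5*exp(a) + 213*a^4*exp(2*a) - 848*a^3*exp(3*a) + 1491*a^2*exp(4*a) - 1176*a*exp(5*a) + 343*exp(6*a))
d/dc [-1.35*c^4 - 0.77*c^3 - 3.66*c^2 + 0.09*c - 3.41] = -5.4*c^3 - 2.31*c^2 - 7.32*c + 0.09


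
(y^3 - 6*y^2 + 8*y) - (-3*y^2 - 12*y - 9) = y^3 - 3*y^2 + 20*y + 9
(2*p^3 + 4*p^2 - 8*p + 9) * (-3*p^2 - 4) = -6*p^5 - 12*p^4 + 16*p^3 - 43*p^2 + 32*p - 36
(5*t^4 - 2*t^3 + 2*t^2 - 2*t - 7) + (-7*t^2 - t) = 5*t^4 - 2*t^3 - 5*t^2 - 3*t - 7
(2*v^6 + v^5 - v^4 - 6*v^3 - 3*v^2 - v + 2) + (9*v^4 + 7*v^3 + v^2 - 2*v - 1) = 2*v^6 + v^5 + 8*v^4 + v^3 - 2*v^2 - 3*v + 1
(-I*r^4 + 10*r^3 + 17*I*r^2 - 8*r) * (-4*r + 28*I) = 4*I*r^5 - 12*r^4 + 212*I*r^3 - 444*r^2 - 224*I*r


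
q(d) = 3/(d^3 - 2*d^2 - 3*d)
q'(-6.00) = -0.00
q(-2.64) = -0.12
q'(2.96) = -156.18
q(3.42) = 0.47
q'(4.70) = -0.06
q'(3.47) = -1.09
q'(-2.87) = -0.10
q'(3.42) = -1.37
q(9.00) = 0.01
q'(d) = 3*(-3*d^2 + 4*d + 3)/(d^3 - 2*d^2 - 3*d)^2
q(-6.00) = -0.01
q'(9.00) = 0.00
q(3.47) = 0.41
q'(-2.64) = -0.14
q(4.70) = 0.07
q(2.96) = -6.40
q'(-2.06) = -0.44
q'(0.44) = 4.77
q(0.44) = -1.85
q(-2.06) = -0.27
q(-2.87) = -0.10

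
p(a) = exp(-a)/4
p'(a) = -exp(-a)/4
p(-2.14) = 2.12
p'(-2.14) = -2.12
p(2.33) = 0.02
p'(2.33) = -0.02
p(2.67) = 0.02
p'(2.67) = -0.02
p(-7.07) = 294.04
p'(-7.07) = -294.04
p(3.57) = 0.01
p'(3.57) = -0.01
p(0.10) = 0.23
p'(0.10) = -0.23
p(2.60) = 0.02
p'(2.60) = -0.02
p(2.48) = 0.02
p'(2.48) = -0.02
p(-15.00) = 817254.34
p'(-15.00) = -817254.34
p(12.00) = 0.00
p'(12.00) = 0.00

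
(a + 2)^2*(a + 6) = a^3 + 10*a^2 + 28*a + 24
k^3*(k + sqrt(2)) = k^4 + sqrt(2)*k^3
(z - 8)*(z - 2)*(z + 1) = z^3 - 9*z^2 + 6*z + 16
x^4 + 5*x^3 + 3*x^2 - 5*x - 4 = (x - 1)*(x + 1)^2*(x + 4)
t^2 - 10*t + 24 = (t - 6)*(t - 4)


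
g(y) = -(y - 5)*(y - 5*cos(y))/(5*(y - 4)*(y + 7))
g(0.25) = 0.16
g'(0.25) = -0.09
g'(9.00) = -0.03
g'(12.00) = 0.02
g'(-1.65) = 0.17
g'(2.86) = -0.18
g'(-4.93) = -0.94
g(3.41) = -0.43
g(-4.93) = 0.65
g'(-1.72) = 0.17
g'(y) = -(y - 5)*(5*sin(y) + 1)/(5*(y - 4)*(y + 7)) + (y - 5)*(y - 5*cos(y))/(5*(y - 4)*(y + 7)^2) + (y - 5)*(y - 5*cos(y))/(5*(y - 4)^2*(y + 7)) - (y - 5*cos(y))/(5*(y - 4)*(y + 7)) = ((y - 5)*(y - 4)*(y - 5*cos(y)) + (y - 5)*(y + 7)*(y - 5*cos(y)) + (y - 4)*(y + 7)*(-y + (5 - y)*(5*sin(y) + 1) + 5*cos(y)))/(5*(y - 4)^2*(y + 7)^2)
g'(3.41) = -0.40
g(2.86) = -0.29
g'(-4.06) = -0.41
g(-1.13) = 0.13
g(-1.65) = 0.06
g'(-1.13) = 0.12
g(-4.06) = 0.08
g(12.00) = -0.07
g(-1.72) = 0.04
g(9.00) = -0.14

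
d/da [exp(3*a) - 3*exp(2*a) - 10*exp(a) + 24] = (3*exp(2*a) - 6*exp(a) - 10)*exp(a)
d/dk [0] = 0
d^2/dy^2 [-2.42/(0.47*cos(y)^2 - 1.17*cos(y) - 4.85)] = (-2.138312*(1 - cos(y)^2)^2 + 3.992274*cos(y)^3 - 26.447454*cos(y)^2 + 5.747742*cos(y) + 19.796568)/(-0.47*cos(y)^2 + 1.17*cos(y) + 4.85)^3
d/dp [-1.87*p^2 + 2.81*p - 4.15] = 2.81 - 3.74*p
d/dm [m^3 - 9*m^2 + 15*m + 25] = 3*m^2 - 18*m + 15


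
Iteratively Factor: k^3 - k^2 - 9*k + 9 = (k - 1)*(k^2 - 9) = (k - 3)*(k - 1)*(k + 3)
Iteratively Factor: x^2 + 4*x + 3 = (x + 3)*(x + 1)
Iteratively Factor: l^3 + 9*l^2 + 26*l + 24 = (l + 2)*(l^2 + 7*l + 12) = (l + 2)*(l + 4)*(l + 3)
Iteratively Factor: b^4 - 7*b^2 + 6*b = (b + 3)*(b^3 - 3*b^2 + 2*b) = b*(b + 3)*(b^2 - 3*b + 2) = b*(b - 1)*(b + 3)*(b - 2)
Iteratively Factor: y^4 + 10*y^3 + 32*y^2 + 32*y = (y)*(y^3 + 10*y^2 + 32*y + 32) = y*(y + 4)*(y^2 + 6*y + 8) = y*(y + 2)*(y + 4)*(y + 4)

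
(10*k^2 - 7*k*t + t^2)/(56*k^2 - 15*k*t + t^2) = (10*k^2 - 7*k*t + t^2)/(56*k^2 - 15*k*t + t^2)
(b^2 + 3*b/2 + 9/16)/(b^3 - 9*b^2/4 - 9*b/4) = (b + 3/4)/(b*(b - 3))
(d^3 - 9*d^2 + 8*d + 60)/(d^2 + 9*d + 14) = (d^2 - 11*d + 30)/(d + 7)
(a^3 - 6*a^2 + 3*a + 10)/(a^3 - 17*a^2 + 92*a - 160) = (a^2 - a - 2)/(a^2 - 12*a + 32)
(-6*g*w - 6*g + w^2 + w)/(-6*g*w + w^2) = (w + 1)/w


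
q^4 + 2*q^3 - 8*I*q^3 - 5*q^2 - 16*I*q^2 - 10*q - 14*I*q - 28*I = (q + 2)*(q - 7*I)*(q - 2*I)*(q + I)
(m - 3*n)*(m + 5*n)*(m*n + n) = m^3*n + 2*m^2*n^2 + m^2*n - 15*m*n^3 + 2*m*n^2 - 15*n^3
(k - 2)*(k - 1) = k^2 - 3*k + 2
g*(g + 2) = g^2 + 2*g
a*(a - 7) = a^2 - 7*a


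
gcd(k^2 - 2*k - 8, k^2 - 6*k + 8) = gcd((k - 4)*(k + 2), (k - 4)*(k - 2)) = k - 4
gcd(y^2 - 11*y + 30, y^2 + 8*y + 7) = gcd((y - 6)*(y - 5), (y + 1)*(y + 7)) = 1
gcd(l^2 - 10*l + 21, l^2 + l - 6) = 1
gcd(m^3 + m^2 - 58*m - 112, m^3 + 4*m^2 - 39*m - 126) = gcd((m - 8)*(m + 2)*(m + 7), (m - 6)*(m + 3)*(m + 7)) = m + 7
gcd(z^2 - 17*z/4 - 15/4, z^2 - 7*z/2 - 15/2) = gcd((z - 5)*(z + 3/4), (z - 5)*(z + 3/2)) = z - 5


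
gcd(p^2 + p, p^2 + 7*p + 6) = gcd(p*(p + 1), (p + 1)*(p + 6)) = p + 1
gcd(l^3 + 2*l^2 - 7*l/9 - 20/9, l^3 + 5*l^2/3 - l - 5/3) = l^2 + 2*l/3 - 5/3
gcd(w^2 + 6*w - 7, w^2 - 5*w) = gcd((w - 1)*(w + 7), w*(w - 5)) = 1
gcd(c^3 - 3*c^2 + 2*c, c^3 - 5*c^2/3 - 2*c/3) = c^2 - 2*c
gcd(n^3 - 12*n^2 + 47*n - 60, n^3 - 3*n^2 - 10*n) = n - 5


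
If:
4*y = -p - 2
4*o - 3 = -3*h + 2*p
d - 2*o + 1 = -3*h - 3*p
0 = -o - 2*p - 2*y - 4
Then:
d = 56*y + 6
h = -32*y/3 - 1/3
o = 6*y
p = -4*y - 2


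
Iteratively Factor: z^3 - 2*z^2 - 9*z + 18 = (z + 3)*(z^2 - 5*z + 6) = (z - 2)*(z + 3)*(z - 3)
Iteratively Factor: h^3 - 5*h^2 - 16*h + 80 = (h - 4)*(h^2 - h - 20) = (h - 4)*(h + 4)*(h - 5)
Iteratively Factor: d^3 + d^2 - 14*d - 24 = (d - 4)*(d^2 + 5*d + 6) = (d - 4)*(d + 2)*(d + 3)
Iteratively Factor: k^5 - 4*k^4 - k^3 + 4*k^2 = (k)*(k^4 - 4*k^3 - k^2 + 4*k) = k*(k - 4)*(k^3 - k) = k^2*(k - 4)*(k^2 - 1) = k^2*(k - 4)*(k - 1)*(k + 1)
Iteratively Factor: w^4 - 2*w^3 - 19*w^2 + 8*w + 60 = (w - 5)*(w^3 + 3*w^2 - 4*w - 12) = (w - 5)*(w + 2)*(w^2 + w - 6) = (w - 5)*(w - 2)*(w + 2)*(w + 3)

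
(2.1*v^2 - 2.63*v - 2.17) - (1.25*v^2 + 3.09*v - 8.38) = 0.85*v^2 - 5.72*v + 6.21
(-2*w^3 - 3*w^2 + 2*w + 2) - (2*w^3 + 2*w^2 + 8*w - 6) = -4*w^3 - 5*w^2 - 6*w + 8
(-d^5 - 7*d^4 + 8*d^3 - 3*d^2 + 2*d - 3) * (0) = 0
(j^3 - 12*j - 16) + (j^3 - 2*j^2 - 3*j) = 2*j^3 - 2*j^2 - 15*j - 16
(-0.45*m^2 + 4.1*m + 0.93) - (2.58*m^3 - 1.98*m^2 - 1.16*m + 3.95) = -2.58*m^3 + 1.53*m^2 + 5.26*m - 3.02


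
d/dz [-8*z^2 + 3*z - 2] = 3 - 16*z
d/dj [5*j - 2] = 5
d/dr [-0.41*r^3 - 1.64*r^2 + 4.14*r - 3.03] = -1.23*r^2 - 3.28*r + 4.14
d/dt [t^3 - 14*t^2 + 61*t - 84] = 3*t^2 - 28*t + 61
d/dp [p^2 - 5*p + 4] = 2*p - 5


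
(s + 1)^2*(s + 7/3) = s^3 + 13*s^2/3 + 17*s/3 + 7/3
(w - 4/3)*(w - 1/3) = w^2 - 5*w/3 + 4/9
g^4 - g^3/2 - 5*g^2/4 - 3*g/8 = g*(g - 3/2)*(g + 1/2)^2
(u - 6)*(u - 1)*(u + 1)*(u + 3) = u^4 - 3*u^3 - 19*u^2 + 3*u + 18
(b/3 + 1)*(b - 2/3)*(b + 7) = b^3/3 + 28*b^2/9 + 43*b/9 - 14/3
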